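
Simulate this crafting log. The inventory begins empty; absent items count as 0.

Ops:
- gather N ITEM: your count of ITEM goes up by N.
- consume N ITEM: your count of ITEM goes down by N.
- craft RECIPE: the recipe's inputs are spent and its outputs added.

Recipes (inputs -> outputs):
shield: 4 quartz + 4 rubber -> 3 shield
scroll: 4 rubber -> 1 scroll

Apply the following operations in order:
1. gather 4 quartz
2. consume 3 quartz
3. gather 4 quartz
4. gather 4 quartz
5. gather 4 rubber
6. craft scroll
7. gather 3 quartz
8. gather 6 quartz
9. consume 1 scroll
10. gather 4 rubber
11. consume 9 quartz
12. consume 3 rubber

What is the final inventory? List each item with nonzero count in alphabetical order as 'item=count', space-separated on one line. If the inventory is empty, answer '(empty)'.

Answer: quartz=9 rubber=1

Derivation:
After 1 (gather 4 quartz): quartz=4
After 2 (consume 3 quartz): quartz=1
After 3 (gather 4 quartz): quartz=5
After 4 (gather 4 quartz): quartz=9
After 5 (gather 4 rubber): quartz=9 rubber=4
After 6 (craft scroll): quartz=9 scroll=1
After 7 (gather 3 quartz): quartz=12 scroll=1
After 8 (gather 6 quartz): quartz=18 scroll=1
After 9 (consume 1 scroll): quartz=18
After 10 (gather 4 rubber): quartz=18 rubber=4
After 11 (consume 9 quartz): quartz=9 rubber=4
After 12 (consume 3 rubber): quartz=9 rubber=1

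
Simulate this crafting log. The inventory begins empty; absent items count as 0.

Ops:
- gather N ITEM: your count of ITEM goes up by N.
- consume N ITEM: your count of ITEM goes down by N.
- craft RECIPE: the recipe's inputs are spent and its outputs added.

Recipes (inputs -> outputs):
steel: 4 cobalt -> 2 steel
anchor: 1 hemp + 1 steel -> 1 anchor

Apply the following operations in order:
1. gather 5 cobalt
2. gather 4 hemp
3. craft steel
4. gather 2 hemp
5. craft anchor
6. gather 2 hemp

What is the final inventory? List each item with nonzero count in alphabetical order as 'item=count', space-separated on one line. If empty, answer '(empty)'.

Answer: anchor=1 cobalt=1 hemp=7 steel=1

Derivation:
After 1 (gather 5 cobalt): cobalt=5
After 2 (gather 4 hemp): cobalt=5 hemp=4
After 3 (craft steel): cobalt=1 hemp=4 steel=2
After 4 (gather 2 hemp): cobalt=1 hemp=6 steel=2
After 5 (craft anchor): anchor=1 cobalt=1 hemp=5 steel=1
After 6 (gather 2 hemp): anchor=1 cobalt=1 hemp=7 steel=1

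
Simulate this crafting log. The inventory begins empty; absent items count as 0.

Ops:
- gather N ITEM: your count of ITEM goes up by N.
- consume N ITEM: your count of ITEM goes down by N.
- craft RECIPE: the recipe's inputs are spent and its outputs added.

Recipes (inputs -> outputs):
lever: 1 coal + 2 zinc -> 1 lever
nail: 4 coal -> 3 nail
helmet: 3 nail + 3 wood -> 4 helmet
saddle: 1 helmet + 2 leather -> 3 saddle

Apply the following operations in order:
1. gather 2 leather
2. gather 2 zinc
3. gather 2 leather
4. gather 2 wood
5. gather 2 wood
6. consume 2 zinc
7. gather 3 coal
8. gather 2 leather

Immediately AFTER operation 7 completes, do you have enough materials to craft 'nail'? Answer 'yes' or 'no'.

Answer: no

Derivation:
After 1 (gather 2 leather): leather=2
After 2 (gather 2 zinc): leather=2 zinc=2
After 3 (gather 2 leather): leather=4 zinc=2
After 4 (gather 2 wood): leather=4 wood=2 zinc=2
After 5 (gather 2 wood): leather=4 wood=4 zinc=2
After 6 (consume 2 zinc): leather=4 wood=4
After 7 (gather 3 coal): coal=3 leather=4 wood=4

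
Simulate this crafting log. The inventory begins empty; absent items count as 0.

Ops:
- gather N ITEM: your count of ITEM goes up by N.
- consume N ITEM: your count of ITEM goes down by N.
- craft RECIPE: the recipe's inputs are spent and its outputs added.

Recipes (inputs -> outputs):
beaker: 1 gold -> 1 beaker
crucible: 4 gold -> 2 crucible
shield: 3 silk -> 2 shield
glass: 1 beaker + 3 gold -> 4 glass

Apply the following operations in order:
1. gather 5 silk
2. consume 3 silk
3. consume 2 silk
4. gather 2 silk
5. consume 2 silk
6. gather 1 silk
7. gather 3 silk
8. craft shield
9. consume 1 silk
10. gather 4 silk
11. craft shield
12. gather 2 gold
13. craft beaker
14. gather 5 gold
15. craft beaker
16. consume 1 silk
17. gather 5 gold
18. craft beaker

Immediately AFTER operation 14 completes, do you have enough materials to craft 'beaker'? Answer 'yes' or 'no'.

After 1 (gather 5 silk): silk=5
After 2 (consume 3 silk): silk=2
After 3 (consume 2 silk): (empty)
After 4 (gather 2 silk): silk=2
After 5 (consume 2 silk): (empty)
After 6 (gather 1 silk): silk=1
After 7 (gather 3 silk): silk=4
After 8 (craft shield): shield=2 silk=1
After 9 (consume 1 silk): shield=2
After 10 (gather 4 silk): shield=2 silk=4
After 11 (craft shield): shield=4 silk=1
After 12 (gather 2 gold): gold=2 shield=4 silk=1
After 13 (craft beaker): beaker=1 gold=1 shield=4 silk=1
After 14 (gather 5 gold): beaker=1 gold=6 shield=4 silk=1

Answer: yes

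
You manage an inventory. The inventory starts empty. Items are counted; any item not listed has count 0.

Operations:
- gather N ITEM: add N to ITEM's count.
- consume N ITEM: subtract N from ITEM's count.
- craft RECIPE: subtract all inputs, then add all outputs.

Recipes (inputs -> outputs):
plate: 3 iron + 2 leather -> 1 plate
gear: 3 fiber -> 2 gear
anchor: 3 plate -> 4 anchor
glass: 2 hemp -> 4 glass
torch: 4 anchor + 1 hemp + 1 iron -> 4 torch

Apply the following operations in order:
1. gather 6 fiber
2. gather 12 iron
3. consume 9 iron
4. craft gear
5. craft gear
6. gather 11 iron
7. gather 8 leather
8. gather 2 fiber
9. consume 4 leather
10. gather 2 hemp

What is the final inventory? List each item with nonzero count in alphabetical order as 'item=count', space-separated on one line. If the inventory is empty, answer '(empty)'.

After 1 (gather 6 fiber): fiber=6
After 2 (gather 12 iron): fiber=6 iron=12
After 3 (consume 9 iron): fiber=6 iron=3
After 4 (craft gear): fiber=3 gear=2 iron=3
After 5 (craft gear): gear=4 iron=3
After 6 (gather 11 iron): gear=4 iron=14
After 7 (gather 8 leather): gear=4 iron=14 leather=8
After 8 (gather 2 fiber): fiber=2 gear=4 iron=14 leather=8
After 9 (consume 4 leather): fiber=2 gear=4 iron=14 leather=4
After 10 (gather 2 hemp): fiber=2 gear=4 hemp=2 iron=14 leather=4

Answer: fiber=2 gear=4 hemp=2 iron=14 leather=4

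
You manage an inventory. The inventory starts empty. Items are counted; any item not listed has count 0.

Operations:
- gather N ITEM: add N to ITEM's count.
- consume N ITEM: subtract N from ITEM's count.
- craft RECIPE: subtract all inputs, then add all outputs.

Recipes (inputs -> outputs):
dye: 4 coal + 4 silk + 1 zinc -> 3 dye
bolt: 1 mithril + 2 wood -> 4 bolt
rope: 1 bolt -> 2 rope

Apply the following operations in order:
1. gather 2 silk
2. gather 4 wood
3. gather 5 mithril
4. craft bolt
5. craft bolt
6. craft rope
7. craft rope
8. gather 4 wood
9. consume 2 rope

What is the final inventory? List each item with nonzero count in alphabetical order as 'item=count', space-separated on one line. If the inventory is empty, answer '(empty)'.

After 1 (gather 2 silk): silk=2
After 2 (gather 4 wood): silk=2 wood=4
After 3 (gather 5 mithril): mithril=5 silk=2 wood=4
After 4 (craft bolt): bolt=4 mithril=4 silk=2 wood=2
After 5 (craft bolt): bolt=8 mithril=3 silk=2
After 6 (craft rope): bolt=7 mithril=3 rope=2 silk=2
After 7 (craft rope): bolt=6 mithril=3 rope=4 silk=2
After 8 (gather 4 wood): bolt=6 mithril=3 rope=4 silk=2 wood=4
After 9 (consume 2 rope): bolt=6 mithril=3 rope=2 silk=2 wood=4

Answer: bolt=6 mithril=3 rope=2 silk=2 wood=4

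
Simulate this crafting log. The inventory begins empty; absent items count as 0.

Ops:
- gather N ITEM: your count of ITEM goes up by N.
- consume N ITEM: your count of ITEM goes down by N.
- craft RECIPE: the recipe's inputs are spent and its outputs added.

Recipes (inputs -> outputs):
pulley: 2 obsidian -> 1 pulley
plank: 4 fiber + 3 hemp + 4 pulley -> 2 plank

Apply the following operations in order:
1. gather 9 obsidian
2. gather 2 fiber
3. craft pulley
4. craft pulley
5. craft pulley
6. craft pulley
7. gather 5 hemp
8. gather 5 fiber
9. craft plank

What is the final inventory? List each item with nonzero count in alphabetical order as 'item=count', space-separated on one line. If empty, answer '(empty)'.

Answer: fiber=3 hemp=2 obsidian=1 plank=2

Derivation:
After 1 (gather 9 obsidian): obsidian=9
After 2 (gather 2 fiber): fiber=2 obsidian=9
After 3 (craft pulley): fiber=2 obsidian=7 pulley=1
After 4 (craft pulley): fiber=2 obsidian=5 pulley=2
After 5 (craft pulley): fiber=2 obsidian=3 pulley=3
After 6 (craft pulley): fiber=2 obsidian=1 pulley=4
After 7 (gather 5 hemp): fiber=2 hemp=5 obsidian=1 pulley=4
After 8 (gather 5 fiber): fiber=7 hemp=5 obsidian=1 pulley=4
After 9 (craft plank): fiber=3 hemp=2 obsidian=1 plank=2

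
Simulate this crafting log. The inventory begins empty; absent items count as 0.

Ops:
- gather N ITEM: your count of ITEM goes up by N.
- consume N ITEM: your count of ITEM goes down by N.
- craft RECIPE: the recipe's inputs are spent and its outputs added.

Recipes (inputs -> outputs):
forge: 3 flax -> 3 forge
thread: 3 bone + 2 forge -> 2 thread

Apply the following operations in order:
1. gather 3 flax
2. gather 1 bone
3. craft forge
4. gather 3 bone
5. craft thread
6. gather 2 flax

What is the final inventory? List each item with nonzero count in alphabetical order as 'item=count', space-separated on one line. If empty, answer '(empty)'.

Answer: bone=1 flax=2 forge=1 thread=2

Derivation:
After 1 (gather 3 flax): flax=3
After 2 (gather 1 bone): bone=1 flax=3
After 3 (craft forge): bone=1 forge=3
After 4 (gather 3 bone): bone=4 forge=3
After 5 (craft thread): bone=1 forge=1 thread=2
After 6 (gather 2 flax): bone=1 flax=2 forge=1 thread=2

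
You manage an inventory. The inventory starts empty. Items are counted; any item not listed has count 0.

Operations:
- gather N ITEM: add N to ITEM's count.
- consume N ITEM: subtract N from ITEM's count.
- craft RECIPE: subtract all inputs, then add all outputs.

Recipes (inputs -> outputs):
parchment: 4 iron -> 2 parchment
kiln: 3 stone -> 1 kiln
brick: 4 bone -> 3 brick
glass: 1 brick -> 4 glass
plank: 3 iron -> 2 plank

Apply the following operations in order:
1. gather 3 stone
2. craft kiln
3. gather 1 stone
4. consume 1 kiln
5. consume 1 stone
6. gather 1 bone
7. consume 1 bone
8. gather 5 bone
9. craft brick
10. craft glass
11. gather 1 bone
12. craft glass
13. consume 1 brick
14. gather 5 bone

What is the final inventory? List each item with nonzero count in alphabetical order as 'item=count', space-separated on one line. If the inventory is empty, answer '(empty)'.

After 1 (gather 3 stone): stone=3
After 2 (craft kiln): kiln=1
After 3 (gather 1 stone): kiln=1 stone=1
After 4 (consume 1 kiln): stone=1
After 5 (consume 1 stone): (empty)
After 6 (gather 1 bone): bone=1
After 7 (consume 1 bone): (empty)
After 8 (gather 5 bone): bone=5
After 9 (craft brick): bone=1 brick=3
After 10 (craft glass): bone=1 brick=2 glass=4
After 11 (gather 1 bone): bone=2 brick=2 glass=4
After 12 (craft glass): bone=2 brick=1 glass=8
After 13 (consume 1 brick): bone=2 glass=8
After 14 (gather 5 bone): bone=7 glass=8

Answer: bone=7 glass=8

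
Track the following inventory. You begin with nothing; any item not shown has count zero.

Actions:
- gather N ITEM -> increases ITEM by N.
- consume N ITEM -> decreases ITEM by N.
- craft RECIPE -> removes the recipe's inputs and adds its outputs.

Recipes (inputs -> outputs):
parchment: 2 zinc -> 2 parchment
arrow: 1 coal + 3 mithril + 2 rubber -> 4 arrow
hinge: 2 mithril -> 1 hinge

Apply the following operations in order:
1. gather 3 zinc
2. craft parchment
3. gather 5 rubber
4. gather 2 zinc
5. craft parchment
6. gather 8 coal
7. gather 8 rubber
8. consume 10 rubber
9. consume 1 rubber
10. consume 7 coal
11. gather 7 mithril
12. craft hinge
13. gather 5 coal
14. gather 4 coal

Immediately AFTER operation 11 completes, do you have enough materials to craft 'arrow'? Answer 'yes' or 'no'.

After 1 (gather 3 zinc): zinc=3
After 2 (craft parchment): parchment=2 zinc=1
After 3 (gather 5 rubber): parchment=2 rubber=5 zinc=1
After 4 (gather 2 zinc): parchment=2 rubber=5 zinc=3
After 5 (craft parchment): parchment=4 rubber=5 zinc=1
After 6 (gather 8 coal): coal=8 parchment=4 rubber=5 zinc=1
After 7 (gather 8 rubber): coal=8 parchment=4 rubber=13 zinc=1
After 8 (consume 10 rubber): coal=8 parchment=4 rubber=3 zinc=1
After 9 (consume 1 rubber): coal=8 parchment=4 rubber=2 zinc=1
After 10 (consume 7 coal): coal=1 parchment=4 rubber=2 zinc=1
After 11 (gather 7 mithril): coal=1 mithril=7 parchment=4 rubber=2 zinc=1

Answer: yes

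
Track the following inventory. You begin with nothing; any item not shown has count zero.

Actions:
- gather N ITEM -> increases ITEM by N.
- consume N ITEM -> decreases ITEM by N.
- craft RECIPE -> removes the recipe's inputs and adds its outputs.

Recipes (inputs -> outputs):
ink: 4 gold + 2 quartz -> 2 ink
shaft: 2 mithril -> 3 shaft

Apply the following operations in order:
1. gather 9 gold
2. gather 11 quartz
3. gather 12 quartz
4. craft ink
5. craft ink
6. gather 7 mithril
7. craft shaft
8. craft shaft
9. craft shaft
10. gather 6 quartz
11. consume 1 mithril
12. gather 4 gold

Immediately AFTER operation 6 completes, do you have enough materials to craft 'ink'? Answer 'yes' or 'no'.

Answer: no

Derivation:
After 1 (gather 9 gold): gold=9
After 2 (gather 11 quartz): gold=9 quartz=11
After 3 (gather 12 quartz): gold=9 quartz=23
After 4 (craft ink): gold=5 ink=2 quartz=21
After 5 (craft ink): gold=1 ink=4 quartz=19
After 6 (gather 7 mithril): gold=1 ink=4 mithril=7 quartz=19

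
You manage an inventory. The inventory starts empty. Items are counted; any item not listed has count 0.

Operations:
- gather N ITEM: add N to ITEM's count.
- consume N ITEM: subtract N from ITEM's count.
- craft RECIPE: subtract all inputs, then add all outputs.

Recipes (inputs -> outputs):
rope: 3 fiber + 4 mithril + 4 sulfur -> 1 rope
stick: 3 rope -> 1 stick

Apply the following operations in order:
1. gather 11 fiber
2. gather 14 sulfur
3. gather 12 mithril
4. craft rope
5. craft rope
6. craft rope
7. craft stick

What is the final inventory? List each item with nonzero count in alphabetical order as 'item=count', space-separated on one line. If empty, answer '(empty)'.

After 1 (gather 11 fiber): fiber=11
After 2 (gather 14 sulfur): fiber=11 sulfur=14
After 3 (gather 12 mithril): fiber=11 mithril=12 sulfur=14
After 4 (craft rope): fiber=8 mithril=8 rope=1 sulfur=10
After 5 (craft rope): fiber=5 mithril=4 rope=2 sulfur=6
After 6 (craft rope): fiber=2 rope=3 sulfur=2
After 7 (craft stick): fiber=2 stick=1 sulfur=2

Answer: fiber=2 stick=1 sulfur=2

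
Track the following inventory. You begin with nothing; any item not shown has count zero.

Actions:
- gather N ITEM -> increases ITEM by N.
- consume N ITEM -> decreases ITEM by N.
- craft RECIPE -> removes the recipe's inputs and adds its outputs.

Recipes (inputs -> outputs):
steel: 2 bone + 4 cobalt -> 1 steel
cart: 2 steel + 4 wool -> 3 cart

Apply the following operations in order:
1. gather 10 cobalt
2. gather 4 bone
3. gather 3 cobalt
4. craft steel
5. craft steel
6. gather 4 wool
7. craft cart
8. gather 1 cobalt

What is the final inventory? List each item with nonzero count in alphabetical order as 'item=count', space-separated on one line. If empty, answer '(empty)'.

After 1 (gather 10 cobalt): cobalt=10
After 2 (gather 4 bone): bone=4 cobalt=10
After 3 (gather 3 cobalt): bone=4 cobalt=13
After 4 (craft steel): bone=2 cobalt=9 steel=1
After 5 (craft steel): cobalt=5 steel=2
After 6 (gather 4 wool): cobalt=5 steel=2 wool=4
After 7 (craft cart): cart=3 cobalt=5
After 8 (gather 1 cobalt): cart=3 cobalt=6

Answer: cart=3 cobalt=6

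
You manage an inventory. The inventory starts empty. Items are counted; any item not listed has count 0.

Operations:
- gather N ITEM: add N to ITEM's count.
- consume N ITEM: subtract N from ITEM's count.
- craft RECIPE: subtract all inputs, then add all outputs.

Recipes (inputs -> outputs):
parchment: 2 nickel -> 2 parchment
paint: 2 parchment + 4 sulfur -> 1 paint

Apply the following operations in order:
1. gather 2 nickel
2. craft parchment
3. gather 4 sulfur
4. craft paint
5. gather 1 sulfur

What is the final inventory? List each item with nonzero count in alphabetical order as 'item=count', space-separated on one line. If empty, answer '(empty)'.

Answer: paint=1 sulfur=1

Derivation:
After 1 (gather 2 nickel): nickel=2
After 2 (craft parchment): parchment=2
After 3 (gather 4 sulfur): parchment=2 sulfur=4
After 4 (craft paint): paint=1
After 5 (gather 1 sulfur): paint=1 sulfur=1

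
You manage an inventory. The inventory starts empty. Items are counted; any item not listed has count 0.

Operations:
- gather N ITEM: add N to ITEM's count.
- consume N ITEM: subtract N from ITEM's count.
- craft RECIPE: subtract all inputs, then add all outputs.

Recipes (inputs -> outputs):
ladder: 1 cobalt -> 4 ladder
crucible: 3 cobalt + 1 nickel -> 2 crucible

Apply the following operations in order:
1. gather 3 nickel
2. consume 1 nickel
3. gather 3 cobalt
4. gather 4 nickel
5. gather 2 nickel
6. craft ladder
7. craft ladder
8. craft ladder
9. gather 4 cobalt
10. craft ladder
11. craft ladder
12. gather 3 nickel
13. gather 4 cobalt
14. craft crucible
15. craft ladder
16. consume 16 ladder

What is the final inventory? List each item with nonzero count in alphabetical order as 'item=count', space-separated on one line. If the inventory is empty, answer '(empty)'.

Answer: cobalt=2 crucible=2 ladder=8 nickel=10

Derivation:
After 1 (gather 3 nickel): nickel=3
After 2 (consume 1 nickel): nickel=2
After 3 (gather 3 cobalt): cobalt=3 nickel=2
After 4 (gather 4 nickel): cobalt=3 nickel=6
After 5 (gather 2 nickel): cobalt=3 nickel=8
After 6 (craft ladder): cobalt=2 ladder=4 nickel=8
After 7 (craft ladder): cobalt=1 ladder=8 nickel=8
After 8 (craft ladder): ladder=12 nickel=8
After 9 (gather 4 cobalt): cobalt=4 ladder=12 nickel=8
After 10 (craft ladder): cobalt=3 ladder=16 nickel=8
After 11 (craft ladder): cobalt=2 ladder=20 nickel=8
After 12 (gather 3 nickel): cobalt=2 ladder=20 nickel=11
After 13 (gather 4 cobalt): cobalt=6 ladder=20 nickel=11
After 14 (craft crucible): cobalt=3 crucible=2 ladder=20 nickel=10
After 15 (craft ladder): cobalt=2 crucible=2 ladder=24 nickel=10
After 16 (consume 16 ladder): cobalt=2 crucible=2 ladder=8 nickel=10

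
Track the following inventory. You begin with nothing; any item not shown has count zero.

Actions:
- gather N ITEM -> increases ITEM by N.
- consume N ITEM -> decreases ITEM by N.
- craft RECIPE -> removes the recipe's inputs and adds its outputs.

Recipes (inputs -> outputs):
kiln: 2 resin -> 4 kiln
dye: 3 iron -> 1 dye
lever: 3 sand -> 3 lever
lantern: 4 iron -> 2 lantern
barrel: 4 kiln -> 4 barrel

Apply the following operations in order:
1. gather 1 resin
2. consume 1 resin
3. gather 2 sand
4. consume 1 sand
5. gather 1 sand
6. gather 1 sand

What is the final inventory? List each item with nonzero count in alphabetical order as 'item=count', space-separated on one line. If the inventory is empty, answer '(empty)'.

After 1 (gather 1 resin): resin=1
After 2 (consume 1 resin): (empty)
After 3 (gather 2 sand): sand=2
After 4 (consume 1 sand): sand=1
After 5 (gather 1 sand): sand=2
After 6 (gather 1 sand): sand=3

Answer: sand=3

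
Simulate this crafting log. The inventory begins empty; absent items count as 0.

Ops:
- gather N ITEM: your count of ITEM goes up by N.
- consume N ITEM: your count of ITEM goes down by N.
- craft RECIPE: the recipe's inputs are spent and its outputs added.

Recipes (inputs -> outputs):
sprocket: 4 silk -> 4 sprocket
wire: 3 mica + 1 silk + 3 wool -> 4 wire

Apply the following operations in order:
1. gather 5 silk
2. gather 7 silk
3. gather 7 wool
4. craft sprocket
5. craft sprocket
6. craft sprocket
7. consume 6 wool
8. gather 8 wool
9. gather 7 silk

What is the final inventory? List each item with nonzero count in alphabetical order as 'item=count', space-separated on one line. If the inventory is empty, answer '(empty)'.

Answer: silk=7 sprocket=12 wool=9

Derivation:
After 1 (gather 5 silk): silk=5
After 2 (gather 7 silk): silk=12
After 3 (gather 7 wool): silk=12 wool=7
After 4 (craft sprocket): silk=8 sprocket=4 wool=7
After 5 (craft sprocket): silk=4 sprocket=8 wool=7
After 6 (craft sprocket): sprocket=12 wool=7
After 7 (consume 6 wool): sprocket=12 wool=1
After 8 (gather 8 wool): sprocket=12 wool=9
After 9 (gather 7 silk): silk=7 sprocket=12 wool=9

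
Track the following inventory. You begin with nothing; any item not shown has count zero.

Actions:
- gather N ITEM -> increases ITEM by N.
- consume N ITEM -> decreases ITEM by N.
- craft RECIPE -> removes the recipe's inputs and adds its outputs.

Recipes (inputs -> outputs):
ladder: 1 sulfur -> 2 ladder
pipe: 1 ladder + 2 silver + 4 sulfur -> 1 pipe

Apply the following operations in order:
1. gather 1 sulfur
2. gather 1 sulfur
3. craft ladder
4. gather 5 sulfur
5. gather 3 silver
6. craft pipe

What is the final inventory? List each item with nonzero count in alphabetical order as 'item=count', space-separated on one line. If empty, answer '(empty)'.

Answer: ladder=1 pipe=1 silver=1 sulfur=2

Derivation:
After 1 (gather 1 sulfur): sulfur=1
After 2 (gather 1 sulfur): sulfur=2
After 3 (craft ladder): ladder=2 sulfur=1
After 4 (gather 5 sulfur): ladder=2 sulfur=6
After 5 (gather 3 silver): ladder=2 silver=3 sulfur=6
After 6 (craft pipe): ladder=1 pipe=1 silver=1 sulfur=2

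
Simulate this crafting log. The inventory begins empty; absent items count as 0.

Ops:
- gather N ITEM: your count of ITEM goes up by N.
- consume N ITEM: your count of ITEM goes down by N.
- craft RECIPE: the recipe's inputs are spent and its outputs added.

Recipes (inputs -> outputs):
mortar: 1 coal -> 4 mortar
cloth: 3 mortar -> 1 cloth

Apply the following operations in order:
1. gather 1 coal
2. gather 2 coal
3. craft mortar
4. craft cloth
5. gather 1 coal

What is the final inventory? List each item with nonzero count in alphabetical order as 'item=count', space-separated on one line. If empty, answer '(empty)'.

Answer: cloth=1 coal=3 mortar=1

Derivation:
After 1 (gather 1 coal): coal=1
After 2 (gather 2 coal): coal=3
After 3 (craft mortar): coal=2 mortar=4
After 4 (craft cloth): cloth=1 coal=2 mortar=1
After 5 (gather 1 coal): cloth=1 coal=3 mortar=1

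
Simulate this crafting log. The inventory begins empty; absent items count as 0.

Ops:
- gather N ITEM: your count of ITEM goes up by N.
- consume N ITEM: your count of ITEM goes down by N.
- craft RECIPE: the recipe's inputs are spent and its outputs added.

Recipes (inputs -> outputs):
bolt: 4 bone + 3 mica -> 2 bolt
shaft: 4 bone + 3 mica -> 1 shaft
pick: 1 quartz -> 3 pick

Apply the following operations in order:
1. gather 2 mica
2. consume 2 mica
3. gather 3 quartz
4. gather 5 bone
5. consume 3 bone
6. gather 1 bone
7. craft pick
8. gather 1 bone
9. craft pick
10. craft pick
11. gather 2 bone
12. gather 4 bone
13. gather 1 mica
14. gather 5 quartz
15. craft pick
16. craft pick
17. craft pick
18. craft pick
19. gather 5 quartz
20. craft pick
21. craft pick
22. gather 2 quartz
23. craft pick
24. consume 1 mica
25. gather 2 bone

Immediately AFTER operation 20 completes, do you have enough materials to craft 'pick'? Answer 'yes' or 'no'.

Answer: yes

Derivation:
After 1 (gather 2 mica): mica=2
After 2 (consume 2 mica): (empty)
After 3 (gather 3 quartz): quartz=3
After 4 (gather 5 bone): bone=5 quartz=3
After 5 (consume 3 bone): bone=2 quartz=3
After 6 (gather 1 bone): bone=3 quartz=3
After 7 (craft pick): bone=3 pick=3 quartz=2
After 8 (gather 1 bone): bone=4 pick=3 quartz=2
After 9 (craft pick): bone=4 pick=6 quartz=1
After 10 (craft pick): bone=4 pick=9
After 11 (gather 2 bone): bone=6 pick=9
After 12 (gather 4 bone): bone=10 pick=9
After 13 (gather 1 mica): bone=10 mica=1 pick=9
After 14 (gather 5 quartz): bone=10 mica=1 pick=9 quartz=5
After 15 (craft pick): bone=10 mica=1 pick=12 quartz=4
After 16 (craft pick): bone=10 mica=1 pick=15 quartz=3
After 17 (craft pick): bone=10 mica=1 pick=18 quartz=2
After 18 (craft pick): bone=10 mica=1 pick=21 quartz=1
After 19 (gather 5 quartz): bone=10 mica=1 pick=21 quartz=6
After 20 (craft pick): bone=10 mica=1 pick=24 quartz=5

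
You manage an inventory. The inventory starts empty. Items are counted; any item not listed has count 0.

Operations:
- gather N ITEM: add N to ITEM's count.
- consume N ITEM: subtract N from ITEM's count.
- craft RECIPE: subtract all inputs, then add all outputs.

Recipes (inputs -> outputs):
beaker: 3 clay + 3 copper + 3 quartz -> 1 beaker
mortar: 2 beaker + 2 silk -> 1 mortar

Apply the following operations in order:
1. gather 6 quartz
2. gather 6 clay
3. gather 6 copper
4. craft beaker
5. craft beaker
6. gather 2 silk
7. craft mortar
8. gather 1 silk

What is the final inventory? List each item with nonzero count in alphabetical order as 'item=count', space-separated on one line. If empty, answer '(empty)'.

Answer: mortar=1 silk=1

Derivation:
After 1 (gather 6 quartz): quartz=6
After 2 (gather 6 clay): clay=6 quartz=6
After 3 (gather 6 copper): clay=6 copper=6 quartz=6
After 4 (craft beaker): beaker=1 clay=3 copper=3 quartz=3
After 5 (craft beaker): beaker=2
After 6 (gather 2 silk): beaker=2 silk=2
After 7 (craft mortar): mortar=1
After 8 (gather 1 silk): mortar=1 silk=1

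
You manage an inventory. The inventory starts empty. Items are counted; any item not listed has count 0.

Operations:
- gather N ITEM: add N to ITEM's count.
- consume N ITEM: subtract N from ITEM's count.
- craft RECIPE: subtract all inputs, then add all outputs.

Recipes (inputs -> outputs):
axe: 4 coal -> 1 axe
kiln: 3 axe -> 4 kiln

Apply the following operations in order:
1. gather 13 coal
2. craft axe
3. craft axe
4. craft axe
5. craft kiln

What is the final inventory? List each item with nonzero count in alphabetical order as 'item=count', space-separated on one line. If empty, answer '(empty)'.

Answer: coal=1 kiln=4

Derivation:
After 1 (gather 13 coal): coal=13
After 2 (craft axe): axe=1 coal=9
After 3 (craft axe): axe=2 coal=5
After 4 (craft axe): axe=3 coal=1
After 5 (craft kiln): coal=1 kiln=4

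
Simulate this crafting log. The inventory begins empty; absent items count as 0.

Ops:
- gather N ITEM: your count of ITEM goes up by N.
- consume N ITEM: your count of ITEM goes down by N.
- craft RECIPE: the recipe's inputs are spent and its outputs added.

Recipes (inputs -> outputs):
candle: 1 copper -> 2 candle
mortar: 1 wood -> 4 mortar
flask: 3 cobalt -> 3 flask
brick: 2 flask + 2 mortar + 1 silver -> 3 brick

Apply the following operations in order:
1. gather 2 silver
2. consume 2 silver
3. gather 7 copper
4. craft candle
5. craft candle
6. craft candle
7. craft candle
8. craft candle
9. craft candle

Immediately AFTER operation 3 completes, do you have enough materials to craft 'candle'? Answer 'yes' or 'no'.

Answer: yes

Derivation:
After 1 (gather 2 silver): silver=2
After 2 (consume 2 silver): (empty)
After 3 (gather 7 copper): copper=7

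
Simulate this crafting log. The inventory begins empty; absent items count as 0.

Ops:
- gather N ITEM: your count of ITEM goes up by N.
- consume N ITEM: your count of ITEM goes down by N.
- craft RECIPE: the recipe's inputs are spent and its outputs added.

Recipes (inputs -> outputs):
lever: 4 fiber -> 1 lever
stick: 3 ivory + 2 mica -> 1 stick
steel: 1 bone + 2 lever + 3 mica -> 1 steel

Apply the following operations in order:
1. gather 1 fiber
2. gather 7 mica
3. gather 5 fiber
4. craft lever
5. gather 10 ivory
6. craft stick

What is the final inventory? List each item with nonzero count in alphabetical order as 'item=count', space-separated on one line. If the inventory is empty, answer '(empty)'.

After 1 (gather 1 fiber): fiber=1
After 2 (gather 7 mica): fiber=1 mica=7
After 3 (gather 5 fiber): fiber=6 mica=7
After 4 (craft lever): fiber=2 lever=1 mica=7
After 5 (gather 10 ivory): fiber=2 ivory=10 lever=1 mica=7
After 6 (craft stick): fiber=2 ivory=7 lever=1 mica=5 stick=1

Answer: fiber=2 ivory=7 lever=1 mica=5 stick=1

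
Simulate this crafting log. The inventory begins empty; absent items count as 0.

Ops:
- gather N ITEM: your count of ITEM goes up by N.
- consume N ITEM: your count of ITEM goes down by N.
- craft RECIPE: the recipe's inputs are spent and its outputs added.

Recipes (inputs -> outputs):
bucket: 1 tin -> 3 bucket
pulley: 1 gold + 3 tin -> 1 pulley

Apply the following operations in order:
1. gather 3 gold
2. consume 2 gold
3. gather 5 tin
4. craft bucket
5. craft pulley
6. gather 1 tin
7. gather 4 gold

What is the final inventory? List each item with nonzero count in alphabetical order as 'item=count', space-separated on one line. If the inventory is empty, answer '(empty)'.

After 1 (gather 3 gold): gold=3
After 2 (consume 2 gold): gold=1
After 3 (gather 5 tin): gold=1 tin=5
After 4 (craft bucket): bucket=3 gold=1 tin=4
After 5 (craft pulley): bucket=3 pulley=1 tin=1
After 6 (gather 1 tin): bucket=3 pulley=1 tin=2
After 7 (gather 4 gold): bucket=3 gold=4 pulley=1 tin=2

Answer: bucket=3 gold=4 pulley=1 tin=2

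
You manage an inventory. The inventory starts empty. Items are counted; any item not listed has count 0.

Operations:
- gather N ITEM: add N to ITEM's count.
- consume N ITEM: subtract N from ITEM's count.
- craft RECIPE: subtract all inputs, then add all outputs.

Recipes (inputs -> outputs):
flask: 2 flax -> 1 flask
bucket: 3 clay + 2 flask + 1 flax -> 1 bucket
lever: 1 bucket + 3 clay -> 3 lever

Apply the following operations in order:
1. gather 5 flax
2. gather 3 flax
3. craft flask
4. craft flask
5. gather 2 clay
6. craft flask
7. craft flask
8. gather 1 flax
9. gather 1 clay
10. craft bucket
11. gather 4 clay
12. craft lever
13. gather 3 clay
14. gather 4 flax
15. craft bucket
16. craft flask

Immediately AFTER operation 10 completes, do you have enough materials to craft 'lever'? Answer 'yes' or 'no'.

Answer: no

Derivation:
After 1 (gather 5 flax): flax=5
After 2 (gather 3 flax): flax=8
After 3 (craft flask): flask=1 flax=6
After 4 (craft flask): flask=2 flax=4
After 5 (gather 2 clay): clay=2 flask=2 flax=4
After 6 (craft flask): clay=2 flask=3 flax=2
After 7 (craft flask): clay=2 flask=4
After 8 (gather 1 flax): clay=2 flask=4 flax=1
After 9 (gather 1 clay): clay=3 flask=4 flax=1
After 10 (craft bucket): bucket=1 flask=2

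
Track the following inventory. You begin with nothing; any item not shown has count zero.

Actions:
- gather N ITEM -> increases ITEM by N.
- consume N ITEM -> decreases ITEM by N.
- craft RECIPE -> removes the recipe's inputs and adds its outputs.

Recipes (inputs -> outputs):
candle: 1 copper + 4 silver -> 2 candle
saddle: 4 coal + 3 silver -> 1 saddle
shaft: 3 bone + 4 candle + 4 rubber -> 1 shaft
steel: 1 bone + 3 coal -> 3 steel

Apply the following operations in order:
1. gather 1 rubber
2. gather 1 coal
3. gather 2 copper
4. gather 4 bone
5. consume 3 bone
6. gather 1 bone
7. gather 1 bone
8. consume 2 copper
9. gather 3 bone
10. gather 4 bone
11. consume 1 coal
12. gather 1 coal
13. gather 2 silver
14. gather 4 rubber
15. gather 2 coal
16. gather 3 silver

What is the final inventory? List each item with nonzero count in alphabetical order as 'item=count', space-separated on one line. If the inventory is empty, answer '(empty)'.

After 1 (gather 1 rubber): rubber=1
After 2 (gather 1 coal): coal=1 rubber=1
After 3 (gather 2 copper): coal=1 copper=2 rubber=1
After 4 (gather 4 bone): bone=4 coal=1 copper=2 rubber=1
After 5 (consume 3 bone): bone=1 coal=1 copper=2 rubber=1
After 6 (gather 1 bone): bone=2 coal=1 copper=2 rubber=1
After 7 (gather 1 bone): bone=3 coal=1 copper=2 rubber=1
After 8 (consume 2 copper): bone=3 coal=1 rubber=1
After 9 (gather 3 bone): bone=6 coal=1 rubber=1
After 10 (gather 4 bone): bone=10 coal=1 rubber=1
After 11 (consume 1 coal): bone=10 rubber=1
After 12 (gather 1 coal): bone=10 coal=1 rubber=1
After 13 (gather 2 silver): bone=10 coal=1 rubber=1 silver=2
After 14 (gather 4 rubber): bone=10 coal=1 rubber=5 silver=2
After 15 (gather 2 coal): bone=10 coal=3 rubber=5 silver=2
After 16 (gather 3 silver): bone=10 coal=3 rubber=5 silver=5

Answer: bone=10 coal=3 rubber=5 silver=5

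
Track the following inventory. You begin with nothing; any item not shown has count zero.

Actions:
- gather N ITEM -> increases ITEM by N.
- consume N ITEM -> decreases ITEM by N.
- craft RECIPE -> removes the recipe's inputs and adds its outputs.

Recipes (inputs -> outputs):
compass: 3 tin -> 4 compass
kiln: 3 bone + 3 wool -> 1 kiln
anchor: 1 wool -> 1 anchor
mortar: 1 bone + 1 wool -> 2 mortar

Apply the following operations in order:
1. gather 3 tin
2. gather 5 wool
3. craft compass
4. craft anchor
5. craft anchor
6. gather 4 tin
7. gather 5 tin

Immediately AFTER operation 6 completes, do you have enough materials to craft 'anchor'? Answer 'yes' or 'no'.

After 1 (gather 3 tin): tin=3
After 2 (gather 5 wool): tin=3 wool=5
After 3 (craft compass): compass=4 wool=5
After 4 (craft anchor): anchor=1 compass=4 wool=4
After 5 (craft anchor): anchor=2 compass=4 wool=3
After 6 (gather 4 tin): anchor=2 compass=4 tin=4 wool=3

Answer: yes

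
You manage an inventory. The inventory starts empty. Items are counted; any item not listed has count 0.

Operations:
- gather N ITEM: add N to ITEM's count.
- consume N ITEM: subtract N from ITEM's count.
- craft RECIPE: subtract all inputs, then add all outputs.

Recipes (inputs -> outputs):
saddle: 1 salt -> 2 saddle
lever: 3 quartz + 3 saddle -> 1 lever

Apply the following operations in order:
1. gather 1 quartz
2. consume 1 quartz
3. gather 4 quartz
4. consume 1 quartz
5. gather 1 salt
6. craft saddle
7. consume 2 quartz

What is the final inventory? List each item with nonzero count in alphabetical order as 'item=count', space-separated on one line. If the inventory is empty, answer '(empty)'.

After 1 (gather 1 quartz): quartz=1
After 2 (consume 1 quartz): (empty)
After 3 (gather 4 quartz): quartz=4
After 4 (consume 1 quartz): quartz=3
After 5 (gather 1 salt): quartz=3 salt=1
After 6 (craft saddle): quartz=3 saddle=2
After 7 (consume 2 quartz): quartz=1 saddle=2

Answer: quartz=1 saddle=2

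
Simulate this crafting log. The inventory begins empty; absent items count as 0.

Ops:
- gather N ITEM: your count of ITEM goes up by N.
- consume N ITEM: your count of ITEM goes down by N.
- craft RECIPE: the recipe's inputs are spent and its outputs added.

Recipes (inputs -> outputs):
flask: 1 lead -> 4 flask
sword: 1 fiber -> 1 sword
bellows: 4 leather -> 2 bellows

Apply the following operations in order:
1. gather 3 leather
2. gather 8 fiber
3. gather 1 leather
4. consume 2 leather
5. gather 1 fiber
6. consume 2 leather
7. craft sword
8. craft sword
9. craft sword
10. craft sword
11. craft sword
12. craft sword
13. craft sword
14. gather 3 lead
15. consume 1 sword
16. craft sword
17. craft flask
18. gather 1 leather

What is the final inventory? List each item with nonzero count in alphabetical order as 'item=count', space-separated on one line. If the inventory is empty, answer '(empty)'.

After 1 (gather 3 leather): leather=3
After 2 (gather 8 fiber): fiber=8 leather=3
After 3 (gather 1 leather): fiber=8 leather=4
After 4 (consume 2 leather): fiber=8 leather=2
After 5 (gather 1 fiber): fiber=9 leather=2
After 6 (consume 2 leather): fiber=9
After 7 (craft sword): fiber=8 sword=1
After 8 (craft sword): fiber=7 sword=2
After 9 (craft sword): fiber=6 sword=3
After 10 (craft sword): fiber=5 sword=4
After 11 (craft sword): fiber=4 sword=5
After 12 (craft sword): fiber=3 sword=6
After 13 (craft sword): fiber=2 sword=7
After 14 (gather 3 lead): fiber=2 lead=3 sword=7
After 15 (consume 1 sword): fiber=2 lead=3 sword=6
After 16 (craft sword): fiber=1 lead=3 sword=7
After 17 (craft flask): fiber=1 flask=4 lead=2 sword=7
After 18 (gather 1 leather): fiber=1 flask=4 lead=2 leather=1 sword=7

Answer: fiber=1 flask=4 lead=2 leather=1 sword=7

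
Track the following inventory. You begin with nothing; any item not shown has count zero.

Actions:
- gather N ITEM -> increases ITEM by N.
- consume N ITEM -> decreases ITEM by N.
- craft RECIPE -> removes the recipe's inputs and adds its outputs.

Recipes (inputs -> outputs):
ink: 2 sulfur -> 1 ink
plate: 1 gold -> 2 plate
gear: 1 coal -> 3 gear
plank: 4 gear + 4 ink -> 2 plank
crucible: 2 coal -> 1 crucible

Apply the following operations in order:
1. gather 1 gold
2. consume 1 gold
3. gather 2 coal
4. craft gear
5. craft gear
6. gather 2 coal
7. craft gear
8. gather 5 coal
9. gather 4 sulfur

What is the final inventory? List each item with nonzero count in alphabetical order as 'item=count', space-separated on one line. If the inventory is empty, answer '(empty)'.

After 1 (gather 1 gold): gold=1
After 2 (consume 1 gold): (empty)
After 3 (gather 2 coal): coal=2
After 4 (craft gear): coal=1 gear=3
After 5 (craft gear): gear=6
After 6 (gather 2 coal): coal=2 gear=6
After 7 (craft gear): coal=1 gear=9
After 8 (gather 5 coal): coal=6 gear=9
After 9 (gather 4 sulfur): coal=6 gear=9 sulfur=4

Answer: coal=6 gear=9 sulfur=4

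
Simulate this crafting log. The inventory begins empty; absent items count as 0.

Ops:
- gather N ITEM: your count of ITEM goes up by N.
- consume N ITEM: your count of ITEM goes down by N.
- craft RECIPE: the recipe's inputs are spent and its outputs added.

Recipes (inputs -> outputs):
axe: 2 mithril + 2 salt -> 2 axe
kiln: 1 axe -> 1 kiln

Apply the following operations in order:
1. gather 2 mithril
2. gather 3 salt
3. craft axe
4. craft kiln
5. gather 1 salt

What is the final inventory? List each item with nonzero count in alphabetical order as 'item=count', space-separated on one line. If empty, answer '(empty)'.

After 1 (gather 2 mithril): mithril=2
After 2 (gather 3 salt): mithril=2 salt=3
After 3 (craft axe): axe=2 salt=1
After 4 (craft kiln): axe=1 kiln=1 salt=1
After 5 (gather 1 salt): axe=1 kiln=1 salt=2

Answer: axe=1 kiln=1 salt=2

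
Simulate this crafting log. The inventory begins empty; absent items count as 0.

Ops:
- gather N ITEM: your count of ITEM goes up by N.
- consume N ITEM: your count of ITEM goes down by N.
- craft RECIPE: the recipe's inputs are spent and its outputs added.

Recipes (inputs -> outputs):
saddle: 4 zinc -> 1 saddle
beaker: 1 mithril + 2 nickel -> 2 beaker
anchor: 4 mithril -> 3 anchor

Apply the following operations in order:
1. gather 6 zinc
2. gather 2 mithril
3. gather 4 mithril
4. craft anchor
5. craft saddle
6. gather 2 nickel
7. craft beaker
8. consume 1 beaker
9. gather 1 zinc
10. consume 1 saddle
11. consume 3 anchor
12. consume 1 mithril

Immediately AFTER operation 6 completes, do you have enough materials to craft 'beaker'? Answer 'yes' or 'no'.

After 1 (gather 6 zinc): zinc=6
After 2 (gather 2 mithril): mithril=2 zinc=6
After 3 (gather 4 mithril): mithril=6 zinc=6
After 4 (craft anchor): anchor=3 mithril=2 zinc=6
After 5 (craft saddle): anchor=3 mithril=2 saddle=1 zinc=2
After 6 (gather 2 nickel): anchor=3 mithril=2 nickel=2 saddle=1 zinc=2

Answer: yes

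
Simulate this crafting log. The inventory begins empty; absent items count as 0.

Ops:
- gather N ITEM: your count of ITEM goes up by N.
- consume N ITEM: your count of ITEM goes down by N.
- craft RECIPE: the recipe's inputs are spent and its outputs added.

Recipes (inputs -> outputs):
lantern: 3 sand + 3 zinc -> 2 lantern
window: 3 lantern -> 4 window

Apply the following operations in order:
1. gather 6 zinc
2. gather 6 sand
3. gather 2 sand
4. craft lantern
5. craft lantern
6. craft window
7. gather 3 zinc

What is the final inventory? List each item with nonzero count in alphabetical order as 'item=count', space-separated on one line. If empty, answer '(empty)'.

After 1 (gather 6 zinc): zinc=6
After 2 (gather 6 sand): sand=6 zinc=6
After 3 (gather 2 sand): sand=8 zinc=6
After 4 (craft lantern): lantern=2 sand=5 zinc=3
After 5 (craft lantern): lantern=4 sand=2
After 6 (craft window): lantern=1 sand=2 window=4
After 7 (gather 3 zinc): lantern=1 sand=2 window=4 zinc=3

Answer: lantern=1 sand=2 window=4 zinc=3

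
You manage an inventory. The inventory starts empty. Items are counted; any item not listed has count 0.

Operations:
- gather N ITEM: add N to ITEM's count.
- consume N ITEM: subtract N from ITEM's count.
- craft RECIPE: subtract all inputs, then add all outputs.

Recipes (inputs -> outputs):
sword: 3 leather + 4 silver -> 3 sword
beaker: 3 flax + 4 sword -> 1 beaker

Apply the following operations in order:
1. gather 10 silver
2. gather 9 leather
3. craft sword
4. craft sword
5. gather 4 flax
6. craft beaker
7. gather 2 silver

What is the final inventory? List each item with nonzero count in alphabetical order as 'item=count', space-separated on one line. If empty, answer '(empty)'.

Answer: beaker=1 flax=1 leather=3 silver=4 sword=2

Derivation:
After 1 (gather 10 silver): silver=10
After 2 (gather 9 leather): leather=9 silver=10
After 3 (craft sword): leather=6 silver=6 sword=3
After 4 (craft sword): leather=3 silver=2 sword=6
After 5 (gather 4 flax): flax=4 leather=3 silver=2 sword=6
After 6 (craft beaker): beaker=1 flax=1 leather=3 silver=2 sword=2
After 7 (gather 2 silver): beaker=1 flax=1 leather=3 silver=4 sword=2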